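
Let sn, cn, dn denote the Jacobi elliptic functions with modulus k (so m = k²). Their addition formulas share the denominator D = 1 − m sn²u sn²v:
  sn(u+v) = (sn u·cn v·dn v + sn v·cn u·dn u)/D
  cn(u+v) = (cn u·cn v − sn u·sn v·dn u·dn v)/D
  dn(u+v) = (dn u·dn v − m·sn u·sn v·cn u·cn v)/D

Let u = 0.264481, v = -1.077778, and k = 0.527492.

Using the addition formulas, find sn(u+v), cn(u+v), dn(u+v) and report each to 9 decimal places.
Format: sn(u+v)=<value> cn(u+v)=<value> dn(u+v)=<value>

sn(u+v)=-0.711442334 cn(u+v)=0.702744480 dn(u+v)=0.926911439

sn u = 0.2605923916052332, cn u = 0.9654489139449403, dn u = 0.9905072629355186
sn v = -0.8582948412180847, cn v = 0.5131568625073846, dn v = 0.8916407214631321
m = k² = 0.278247810064
D = 1 − m·sn²u·sn²v = 0.986080352971265
sn(u+v) = (sn u·cn v·dn v + sn v·cn u·dn u)/D = -0.7015393083155389/0.986080352971265 = -0.7114423344929804
cn(u+v) = (cn u·cn v − sn u·sn v·dn u·dn v)/D = 0.6929625252523327/0.986080352971265 = 0.7027444803704816
dn(u+v) = (dn u·dn v − m·sn u·sn v·cn u·cn v)/D = 0.914009159390525/0.986080352971265 = 0.9269114394546301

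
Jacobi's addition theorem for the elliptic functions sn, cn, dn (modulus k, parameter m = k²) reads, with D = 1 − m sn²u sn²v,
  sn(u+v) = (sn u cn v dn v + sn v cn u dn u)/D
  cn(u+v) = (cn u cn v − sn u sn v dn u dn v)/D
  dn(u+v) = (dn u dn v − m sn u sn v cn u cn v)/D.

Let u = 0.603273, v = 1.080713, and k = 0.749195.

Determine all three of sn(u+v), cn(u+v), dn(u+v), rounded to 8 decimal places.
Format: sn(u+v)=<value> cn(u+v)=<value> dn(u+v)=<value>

sn(u+v)=0.98872846 cn(u+v)=0.14971982 dn(u+v)=0.67178033

sn u = 0.5516293940856938, cn u = 0.8340893306958496, dn u = 0.9106049132427698
sn v = 0.8348830556132956, cn v = 0.5504273643722727, dn v = 0.7802320142948305
m = k² = 0.561293148025
D = 1 − m·sn²u·sn²v = 0.8809482361433419
sn(u+v) = (sn u·cn v·dn v + sn v·cn u·dn u)/D = 0.8710185957715365/0.8809482361433419 = 0.9887284633030474
cn(u+v) = (cn u·cn v − sn u·sn v·dn u·dn v)/D = 0.1318954153268638/0.8809482361433419 = 0.1497198245203169
dn(u+v) = (dn u·dn v − m·sn u·sn v·cn u·cn v)/D = 0.5918036980469645/0.8809482361433419 = 0.6717803314276348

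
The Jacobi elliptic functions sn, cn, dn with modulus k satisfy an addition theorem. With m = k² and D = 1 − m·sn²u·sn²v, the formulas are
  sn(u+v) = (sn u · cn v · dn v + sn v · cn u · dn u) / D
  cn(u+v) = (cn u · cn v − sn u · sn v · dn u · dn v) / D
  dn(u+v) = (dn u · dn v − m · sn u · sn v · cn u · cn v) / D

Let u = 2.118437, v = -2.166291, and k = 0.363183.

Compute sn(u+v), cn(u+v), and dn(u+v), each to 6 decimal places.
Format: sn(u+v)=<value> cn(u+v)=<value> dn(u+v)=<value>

sn u = 0.8958853214351498, cn u = -0.4442853709464653, dn u = 0.9455866727658845
sn v = -0.874841417560995, cn v = -0.4844094281905222, dn v = 0.9481820586406506
m = k² = 0.131901891489
D = 1 − m·sn²u·sn²v = 0.9189758401166338
sn(u+v) = (sn u·cn v·dn v + sn v·cn u·dn u)/D = -0.04395767698385388/0.9189758401166338 = -0.04783333256973861
cn(u+v) = (cn u·cn v − sn u·sn v·dn u·dn v)/D = 0.9179239169736543/0.9189758401166338 = 0.9988553310140927
dn(u+v) = (dn u·dn v − m·sn u·sn v·cn u·cn v)/D = 0.9188371584120008/0.9189758401166338 = 0.9998490910222238

sn(u+v)=-0.047833 cn(u+v)=0.998855 dn(u+v)=0.999849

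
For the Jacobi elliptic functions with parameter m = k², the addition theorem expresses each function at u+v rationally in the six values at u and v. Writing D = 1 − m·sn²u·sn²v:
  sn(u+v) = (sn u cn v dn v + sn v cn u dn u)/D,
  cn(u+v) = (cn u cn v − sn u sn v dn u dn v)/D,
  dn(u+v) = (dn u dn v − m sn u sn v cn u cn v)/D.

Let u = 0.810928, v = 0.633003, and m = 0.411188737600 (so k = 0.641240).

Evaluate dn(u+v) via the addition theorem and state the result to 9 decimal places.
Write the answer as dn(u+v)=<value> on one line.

sn u = 0.7026497332119047, cn u = 0.7115359108416378, dn u = 0.892742558047022
sn v = 0.5786330781132211, cn v = 0.8155879847773746, dn v = 0.9286158157827847
m = k² = 0.4111887376
D = 1 − m·sn²u·sn²v = 0.9320287125439228
dn(u+v) = (dn u·dn v − m·sn u·sn v·cn u·cn v)/D = 0.7319971539984852/0.9320287125439228 = 0.7853804761020053

dn(u+v)=0.785380476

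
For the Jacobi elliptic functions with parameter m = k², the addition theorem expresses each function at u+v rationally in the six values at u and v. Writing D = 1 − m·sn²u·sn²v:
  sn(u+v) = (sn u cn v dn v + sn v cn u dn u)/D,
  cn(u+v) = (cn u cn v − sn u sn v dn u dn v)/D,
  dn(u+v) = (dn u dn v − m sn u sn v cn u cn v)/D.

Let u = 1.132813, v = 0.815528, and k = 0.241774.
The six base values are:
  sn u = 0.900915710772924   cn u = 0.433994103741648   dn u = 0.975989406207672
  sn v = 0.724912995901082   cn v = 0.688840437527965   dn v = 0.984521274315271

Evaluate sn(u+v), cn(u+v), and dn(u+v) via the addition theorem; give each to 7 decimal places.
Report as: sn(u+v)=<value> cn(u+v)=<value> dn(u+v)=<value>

sn(u+v)=0.9415091 cn(u+v)=-0.3369875 dn(u+v)=0.9737471

m = k² = 0.058454667076
D = 1 − m·sn²u·sn²v = 0.9750678756852795
sn(u+v) = (sn u·cn v·dn v + sn v·cn u·dn u)/D = 0.9180353156524202/0.9750678756852795 = 0.9415091385378924
cn(u+v) = (cn u·cn v − sn u·sn v·dn u·dn v)/D = -0.3285856378607636/0.9750678756852795 = -0.3369874508785688
dn(u+v) = (dn u·dn v − m·sn u·sn v·cn u·cn v)/D = 0.9494695472156789/0.9750678756852795 = 0.9737471317557149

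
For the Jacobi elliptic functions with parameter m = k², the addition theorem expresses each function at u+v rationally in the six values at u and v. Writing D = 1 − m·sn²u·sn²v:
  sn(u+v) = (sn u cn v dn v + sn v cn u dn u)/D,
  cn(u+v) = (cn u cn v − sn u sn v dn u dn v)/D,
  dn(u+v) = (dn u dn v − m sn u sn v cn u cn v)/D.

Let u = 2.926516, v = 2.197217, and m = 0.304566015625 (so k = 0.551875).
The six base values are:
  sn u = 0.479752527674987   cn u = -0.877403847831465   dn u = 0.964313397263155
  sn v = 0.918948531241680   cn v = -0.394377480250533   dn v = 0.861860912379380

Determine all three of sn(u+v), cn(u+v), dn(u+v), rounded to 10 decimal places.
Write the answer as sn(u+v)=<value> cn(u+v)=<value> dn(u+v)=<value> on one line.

sn(u+v)=-0.9997653727 cn(u+v)=-0.0216610143 dn(u+v)=0.8340125219

m = k² = 0.304566015625
D = 1 − m·sn²u·sn²v = 0.9408031822489304
sn(u+v) = (sn u·cn v·dn v + sn v·cn u·dn u)/D = -0.9405824441431504/0.9408031822489304 = -0.9997653727049983
cn(u+v) = (cn u·cn v − sn u·sn v·dn u·dn v)/D = -0.02037875117399389/0.9408031822489304 = -0.0216610142891734
dn(u+v) = (dn u·dn v − m·sn u·sn v·cn u·cn v)/D = 0.7846416345957964/0.9408031822489304 = 0.8340125218541037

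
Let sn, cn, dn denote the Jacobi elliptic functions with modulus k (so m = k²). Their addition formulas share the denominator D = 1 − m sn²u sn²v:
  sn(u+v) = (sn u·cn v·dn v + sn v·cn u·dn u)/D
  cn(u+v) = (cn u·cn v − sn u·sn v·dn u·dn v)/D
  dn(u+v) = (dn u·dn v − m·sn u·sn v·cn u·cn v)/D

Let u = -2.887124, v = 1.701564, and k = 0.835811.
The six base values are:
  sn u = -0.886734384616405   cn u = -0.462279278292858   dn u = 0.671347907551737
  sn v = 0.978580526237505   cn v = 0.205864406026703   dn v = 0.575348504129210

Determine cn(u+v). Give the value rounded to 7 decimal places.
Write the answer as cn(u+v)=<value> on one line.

cn(u+v)=0.5063554

m = k² = 0.698580027721
D = 1 − m·sn²u·sn²v = 0.4739870917932537
cn(u+v) = (cn u·cn v − sn u·sn v·dn u·dn v)/D = 0.2400059346179764/0.4739870917932537 = 0.5063554235410772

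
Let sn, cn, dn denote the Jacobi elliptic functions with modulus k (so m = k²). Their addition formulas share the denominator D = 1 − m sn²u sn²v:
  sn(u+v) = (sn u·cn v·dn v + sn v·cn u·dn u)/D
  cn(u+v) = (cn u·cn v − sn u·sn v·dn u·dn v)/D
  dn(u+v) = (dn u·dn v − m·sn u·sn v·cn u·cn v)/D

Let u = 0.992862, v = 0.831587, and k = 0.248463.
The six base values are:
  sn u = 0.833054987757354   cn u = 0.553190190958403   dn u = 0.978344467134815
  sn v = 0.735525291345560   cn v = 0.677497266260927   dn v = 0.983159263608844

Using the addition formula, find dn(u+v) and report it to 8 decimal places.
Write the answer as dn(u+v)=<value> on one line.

dn(u+v)=0.97017794

m = k² = 0.061733862369
D = 1 − m·sn²u·sn²v = 0.9768225310050013
dn(u+v) = (dn u·dn v − m·sn u·sn v·cn u·cn v)/D = 0.9476916737074209/0.9768225310050013 = 0.9701779428985844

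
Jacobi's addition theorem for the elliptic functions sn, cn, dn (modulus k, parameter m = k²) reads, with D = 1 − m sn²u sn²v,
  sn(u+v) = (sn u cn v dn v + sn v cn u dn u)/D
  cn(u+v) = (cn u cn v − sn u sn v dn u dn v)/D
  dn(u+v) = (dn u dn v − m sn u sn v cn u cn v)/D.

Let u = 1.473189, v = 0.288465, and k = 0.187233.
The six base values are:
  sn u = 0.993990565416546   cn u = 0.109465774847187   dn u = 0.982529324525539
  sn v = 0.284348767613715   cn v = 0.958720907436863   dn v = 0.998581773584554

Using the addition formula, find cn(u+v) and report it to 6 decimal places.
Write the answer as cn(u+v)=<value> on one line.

cn(u+v)=-0.172845

m = k² = 0.035056196289
D = 1 − m·sn²u·sn²v = 0.9971995229553528
cn(u+v) = (cn u·cn v − sn u·sn v·dn u·dn v)/D = -0.172361109293082/0.9971995229553528 = -0.172845158190874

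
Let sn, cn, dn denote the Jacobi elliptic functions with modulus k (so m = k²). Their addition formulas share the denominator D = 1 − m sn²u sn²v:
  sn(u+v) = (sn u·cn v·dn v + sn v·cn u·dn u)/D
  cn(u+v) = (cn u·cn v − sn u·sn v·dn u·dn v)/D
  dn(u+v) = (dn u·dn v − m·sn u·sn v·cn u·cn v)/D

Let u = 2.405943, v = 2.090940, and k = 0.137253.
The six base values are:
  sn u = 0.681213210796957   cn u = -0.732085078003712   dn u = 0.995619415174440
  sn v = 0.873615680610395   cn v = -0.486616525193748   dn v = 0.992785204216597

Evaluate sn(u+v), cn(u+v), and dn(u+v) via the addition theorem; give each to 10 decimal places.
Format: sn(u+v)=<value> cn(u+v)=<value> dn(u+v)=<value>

sn(u+v)=-0.9723447319 cn(u+v)=-0.2335502567 dn(u+v)=0.9910545734

m = k² = 0.018838386009
D = 1 − m·sn²u·sn²v = 0.9933280826741574
sn(u+v) = (sn u·cn v·dn v + sn v·cn u·dn u)/D = -0.9658573282028618/0.9933280826741574 = -0.9723447318660909
cn(u+v) = (cn u·cn v − sn u·sn v·dn u·dn v)/D = -0.2319920287120813/0.9933280826741574 = -0.2335502567163219
dn(u+v) = (dn u·dn v − m·sn u·sn v·cn u·cn v)/D = 0.9844423391747143/0.9933280826741574 = 0.9910545733535272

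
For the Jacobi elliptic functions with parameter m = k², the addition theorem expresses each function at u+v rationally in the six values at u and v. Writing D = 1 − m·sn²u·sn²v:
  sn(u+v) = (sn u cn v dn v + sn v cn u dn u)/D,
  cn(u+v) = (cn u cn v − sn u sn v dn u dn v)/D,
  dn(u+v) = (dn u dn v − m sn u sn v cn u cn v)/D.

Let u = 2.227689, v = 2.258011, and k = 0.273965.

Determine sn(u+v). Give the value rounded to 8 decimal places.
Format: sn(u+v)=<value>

sn(u+v)=-0.95317510

sn u = 0.8225598183053562, cn u = -0.5686785957898007, dn u = 0.9742772733636402
sn v = 0.8053937923797926, cn v = -0.5927401110065823, dn v = 0.9753531182764439
m = k² = 0.075056821225
D = 1 − m·sn²u·sn²v = 0.9670586264077137
sn(u+v) = (sn u·cn v·dn v + sn v·cn u·dn u)/D = -0.9217762003473373/0.9670586264077137 = -0.9531750973272584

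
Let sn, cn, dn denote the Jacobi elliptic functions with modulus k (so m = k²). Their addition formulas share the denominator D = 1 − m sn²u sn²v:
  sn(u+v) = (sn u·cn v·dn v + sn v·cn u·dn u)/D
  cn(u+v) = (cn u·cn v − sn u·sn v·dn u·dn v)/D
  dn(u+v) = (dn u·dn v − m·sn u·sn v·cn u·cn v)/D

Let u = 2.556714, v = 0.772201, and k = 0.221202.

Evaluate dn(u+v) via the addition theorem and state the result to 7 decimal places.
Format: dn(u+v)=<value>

dn(u+v)=0.9994695

sn u = 0.5831237656271153, cn u = -0.8123833294454368, dn u = 0.991646135933943
sn v = 0.6953248094229004, cn v = 0.7186956305704156, dn v = 0.9881008720706913
m = k² = 0.048930324804
D = 1 − m·sn²u·sn²v = 0.991955944968535
dn(u+v) = (dn u·dn v − m·sn u·sn v·cn u·cn v)/D = 0.9914297188706531/0.991955944968535 = 0.999469506583885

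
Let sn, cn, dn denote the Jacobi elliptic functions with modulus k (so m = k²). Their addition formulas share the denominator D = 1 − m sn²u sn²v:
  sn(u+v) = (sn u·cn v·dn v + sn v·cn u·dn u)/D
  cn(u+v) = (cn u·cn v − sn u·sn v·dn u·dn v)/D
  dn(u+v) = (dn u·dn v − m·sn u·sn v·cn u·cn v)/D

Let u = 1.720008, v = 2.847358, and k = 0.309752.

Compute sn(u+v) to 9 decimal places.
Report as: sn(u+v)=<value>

sn u = 0.9945973480513743, cn u = -0.1038080692873794, dn u = 0.9513609340827166
sn v = 0.3645388843300008, cn v = -0.9311881667050104, dn v = 0.9936044638042627
m = k² = 0.095946301504
D = 1 − m·sn²u·sn²v = 0.9873872277878237
sn(u+v) = (sn u·cn v·dn v + sn v·cn u·dn u)/D = -0.9562354831748744/0.9873872277878237 = -0.9684503265423609

sn(u+v)=-0.968450327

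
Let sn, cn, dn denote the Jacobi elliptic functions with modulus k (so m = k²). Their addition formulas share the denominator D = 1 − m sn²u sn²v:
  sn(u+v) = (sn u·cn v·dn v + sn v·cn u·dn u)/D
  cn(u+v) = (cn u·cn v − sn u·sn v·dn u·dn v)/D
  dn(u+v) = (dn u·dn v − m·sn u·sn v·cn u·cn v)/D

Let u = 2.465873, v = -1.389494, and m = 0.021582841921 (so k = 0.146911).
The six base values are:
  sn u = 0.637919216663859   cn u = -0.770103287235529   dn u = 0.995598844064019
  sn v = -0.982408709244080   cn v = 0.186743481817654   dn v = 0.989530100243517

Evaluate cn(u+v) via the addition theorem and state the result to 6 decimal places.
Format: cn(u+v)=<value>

cn(u+v)=0.477644

m = k² = 0.021582841921
D = 1 − m·sn²u·sn²v = 0.9915233469516871
cn(u+v) = (cn u·cn v − sn u·sn v·dn u·dn v)/D = 0.4735948511787835/0.9915233469516871 = 0.4776436708573639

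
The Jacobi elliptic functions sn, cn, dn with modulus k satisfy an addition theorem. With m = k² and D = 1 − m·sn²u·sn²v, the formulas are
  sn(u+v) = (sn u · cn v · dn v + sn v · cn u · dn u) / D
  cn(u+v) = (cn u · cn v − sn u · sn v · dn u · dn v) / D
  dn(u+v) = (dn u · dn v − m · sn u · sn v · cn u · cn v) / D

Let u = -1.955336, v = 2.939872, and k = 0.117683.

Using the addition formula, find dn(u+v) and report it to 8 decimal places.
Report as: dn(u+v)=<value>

dn(u+v)=0.99519492

sn u = -0.9299403782768258, cn u = -0.367710338242419, dn u = 0.9939936046941851
sn v = 0.2110621029393267, cn v = -0.9774726536854262, dn v = 0.9996914788170223
m = k² = 0.013849288489
D = 1 − m·sn²u·sn²v = 0.9994664707985002
dn(u+v) = (dn u·dn v − m·sn u·sn v·cn u·cn v)/D = 0.9946639562306095/0.9994664707985002 = 0.9951949217825648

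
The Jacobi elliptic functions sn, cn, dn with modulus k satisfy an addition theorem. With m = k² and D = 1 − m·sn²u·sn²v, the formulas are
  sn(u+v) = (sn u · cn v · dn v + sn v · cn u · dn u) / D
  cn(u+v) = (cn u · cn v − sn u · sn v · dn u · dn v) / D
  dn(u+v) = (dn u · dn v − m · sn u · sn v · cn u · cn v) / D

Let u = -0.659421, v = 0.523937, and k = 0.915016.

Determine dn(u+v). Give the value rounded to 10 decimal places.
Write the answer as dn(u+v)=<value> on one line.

dn(u+v)=0.9923721924

sn u = -0.5836269140933833, cn u = 0.8120219363698462, dn u = 0.8454668137845191
sn v = 0.4839040226476814, cn v = 0.8751210755463453, dn v = 0.8966303249514387
m = k² = 0.837254280256
D = 1 − m·sn²u·sn²v = 0.9332199924625424
dn(u+v) = (dn u·dn v − m·sn u·sn v·cn u·cn v)/D = 0.9261015698904528/0.9332199924625424 = 0.9923721923773774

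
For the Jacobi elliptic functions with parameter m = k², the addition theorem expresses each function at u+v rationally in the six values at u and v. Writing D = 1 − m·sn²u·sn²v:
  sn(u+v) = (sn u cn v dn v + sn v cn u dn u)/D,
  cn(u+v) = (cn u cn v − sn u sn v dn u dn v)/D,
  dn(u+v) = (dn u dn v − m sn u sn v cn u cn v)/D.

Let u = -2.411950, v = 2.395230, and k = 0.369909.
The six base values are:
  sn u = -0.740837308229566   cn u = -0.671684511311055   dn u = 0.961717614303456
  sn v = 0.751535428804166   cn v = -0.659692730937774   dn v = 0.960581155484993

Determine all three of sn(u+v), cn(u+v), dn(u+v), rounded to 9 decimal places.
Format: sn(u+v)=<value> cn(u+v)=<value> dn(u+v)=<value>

m = k² = 0.136832668281
D = 1 − m·sn²u·sn²v = 0.9575835416029016
sn(u+v) = (sn u·cn v·dn v + sn v·cn u·dn u)/D = -0.01600994877798082/0.9575835416029016 = -0.01671911439829232
cn(u+v) = (cn u·cn v − sn u·sn v·dn u·dn v)/D = 0.9574496961662698/0.9575835416029016 = 0.9998602258384603
dn(u+v) = (dn u·dn v − m·sn u·sn v·cn u·cn v)/D = 0.9575652282794952/0.9575835416029016 = 0.9999808754822835

sn(u+v)=-0.016719114 cn(u+v)=0.999860226 dn(u+v)=0.999980875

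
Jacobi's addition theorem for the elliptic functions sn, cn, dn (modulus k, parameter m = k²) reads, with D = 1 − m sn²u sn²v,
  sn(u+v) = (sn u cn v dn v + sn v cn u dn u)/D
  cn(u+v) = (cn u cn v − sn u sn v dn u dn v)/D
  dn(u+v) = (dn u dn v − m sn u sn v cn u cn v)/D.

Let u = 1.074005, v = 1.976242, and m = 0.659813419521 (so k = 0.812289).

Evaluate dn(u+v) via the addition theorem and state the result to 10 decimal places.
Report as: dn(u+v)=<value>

sn u = 0.8230717556538613, cn u = 0.5679373953569799, dn u = 0.7436472971354229
sn v = 0.9996736086792567, cn v = 0.02554752649851714, dn v = 0.5836242155146629
m = k² = 0.659813419521
D = 1 − m·sn²u·sn²v = 0.5533030413811802
dn(u+v) = (dn u·dn v − m·sn u·sn v·cn u·cn v)/D = 0.4261334697823777/0.5533030413811802 = 0.7701628906984569

dn(u+v)=0.7701628907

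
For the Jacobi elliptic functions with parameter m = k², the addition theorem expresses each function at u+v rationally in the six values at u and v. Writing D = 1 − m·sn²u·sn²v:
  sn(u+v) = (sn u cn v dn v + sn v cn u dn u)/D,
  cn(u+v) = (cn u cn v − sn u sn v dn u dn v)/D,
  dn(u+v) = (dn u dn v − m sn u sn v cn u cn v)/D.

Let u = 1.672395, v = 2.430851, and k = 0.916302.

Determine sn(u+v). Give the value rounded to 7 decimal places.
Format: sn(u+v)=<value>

sn u = 0.9574493620204799, cn u = 0.2886013152544111, dn u = 0.4799190679790982
sn v = 0.9995754344313321, cn v = -0.02913676168371616, dn v = 0.4013769199868667
m = k² = 0.839609355204
D = 1 − m·sn²u·sn²v = 0.2309757303617197
sn(u+v) = (sn u·cn v·dn v + sn v·cn u·dn u)/D = 0.1272492682088374/0.2309757303617197 = 0.5509205145040935

sn(u+v)=0.5509205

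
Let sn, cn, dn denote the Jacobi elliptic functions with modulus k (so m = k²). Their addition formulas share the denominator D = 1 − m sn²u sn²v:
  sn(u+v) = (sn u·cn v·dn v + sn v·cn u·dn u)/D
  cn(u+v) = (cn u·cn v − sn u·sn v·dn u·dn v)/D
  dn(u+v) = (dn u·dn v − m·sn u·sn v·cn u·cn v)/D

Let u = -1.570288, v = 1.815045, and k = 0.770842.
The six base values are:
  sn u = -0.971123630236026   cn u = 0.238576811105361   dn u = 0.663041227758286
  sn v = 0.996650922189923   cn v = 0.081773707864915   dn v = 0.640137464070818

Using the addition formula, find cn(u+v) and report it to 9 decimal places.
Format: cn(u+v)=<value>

m = k² = 0.594197388964
D = 1 − m·sn²u·sn²v = 0.4433708722119054
cn(u+v) = (cn u·cn v − sn u·sn v·dn u·dn v)/D = 0.4303101982090896/0.4433708722119054 = 0.9705423273801046

cn(u+v)=0.970542327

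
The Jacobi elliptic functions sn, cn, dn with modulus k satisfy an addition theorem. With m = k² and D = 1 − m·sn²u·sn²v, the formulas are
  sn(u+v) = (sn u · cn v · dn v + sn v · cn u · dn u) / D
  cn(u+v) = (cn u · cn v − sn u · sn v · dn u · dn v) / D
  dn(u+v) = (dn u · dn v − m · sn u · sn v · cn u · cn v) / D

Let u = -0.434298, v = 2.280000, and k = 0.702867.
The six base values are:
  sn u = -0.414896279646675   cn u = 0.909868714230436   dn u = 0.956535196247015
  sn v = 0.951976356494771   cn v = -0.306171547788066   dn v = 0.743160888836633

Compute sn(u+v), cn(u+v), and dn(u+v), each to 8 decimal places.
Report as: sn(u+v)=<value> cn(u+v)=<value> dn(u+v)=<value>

sn(u+v)=0.99999718 cn(u+v)=0.00237646 dn(u+v)=0.71132325

m = k² = 0.494022019689
D = 1 − m·sn²u·sn²v = 0.9229313569330335
sn(u+v) = (sn u·cn v·dn v + sn v·cn u·dn u)/D = 0.9229287507662933/0.9229313569330335 = 0.9999971762073955
cn(u+v) = (cn u·cn v − sn u·sn v·dn u·dn v)/D = 0.002193312385344503/0.9229313569330335 = 0.0023764631777525
dn(u+v) = (dn u·dn v − m·sn u·sn v·cn u·cn v)/D = 0.6565025351612154/0.9229313569330335 = 0.7113232530562403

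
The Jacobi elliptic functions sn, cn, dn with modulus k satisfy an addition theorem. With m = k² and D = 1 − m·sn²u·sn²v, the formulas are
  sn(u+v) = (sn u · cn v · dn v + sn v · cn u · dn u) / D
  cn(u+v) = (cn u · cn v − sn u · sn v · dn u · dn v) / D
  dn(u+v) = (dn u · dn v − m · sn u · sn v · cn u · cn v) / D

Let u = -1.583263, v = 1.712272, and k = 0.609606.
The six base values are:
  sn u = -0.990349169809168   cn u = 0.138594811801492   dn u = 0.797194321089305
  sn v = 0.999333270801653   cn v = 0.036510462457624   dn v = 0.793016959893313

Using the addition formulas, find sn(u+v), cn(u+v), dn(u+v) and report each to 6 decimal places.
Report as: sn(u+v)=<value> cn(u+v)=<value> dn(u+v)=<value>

sn(u+v)=0.128520 cn(u+v)=0.991707 dn(u+v)=0.996926

m = k² = 0.371619475236
D = 1 − m·sn²u·sn²v = 0.6360046440908055
sn(u+v) = (sn u·cn v·dn v + sn v·cn u·dn u)/D = 0.08173934055197961/0.6360046440908055 = 0.1285200372535476
cn(u+v) = (cn u·cn v − sn u·sn v·dn u·dn v)/D = 0.6307302018384721/0.6360046440908055 = 0.9917069123608783
dn(u+v) = (dn u·dn v − m·sn u·sn v·cn u·cn v)/D = 0.6340496816097217/0.6360046440908055 = 0.9969261820660468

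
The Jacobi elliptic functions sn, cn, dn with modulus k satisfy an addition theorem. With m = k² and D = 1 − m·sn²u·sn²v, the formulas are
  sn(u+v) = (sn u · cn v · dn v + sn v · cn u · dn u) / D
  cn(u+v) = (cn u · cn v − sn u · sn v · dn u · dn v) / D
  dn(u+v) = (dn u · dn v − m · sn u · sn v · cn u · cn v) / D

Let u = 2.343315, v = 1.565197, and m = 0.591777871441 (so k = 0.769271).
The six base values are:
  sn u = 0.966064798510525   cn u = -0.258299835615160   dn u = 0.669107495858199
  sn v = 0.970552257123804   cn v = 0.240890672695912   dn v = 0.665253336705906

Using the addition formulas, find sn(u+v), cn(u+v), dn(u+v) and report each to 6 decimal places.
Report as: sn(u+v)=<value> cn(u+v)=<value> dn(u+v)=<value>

sn(u+v)=-0.026943 cn(u+v)=-0.999637 dn(u+v)=0.999785

m = k² = 0.591777871441
D = 1 − m·sn²u·sn²v = 0.4797535991305409
sn(u+v) = (sn u·cn v·dn v + sn v·cn u·dn u)/D = -0.01292579733875184/0.4797535991305409 = -0.02694257502638293
cn(u+v) = (cn u·cn v − sn u·sn v·dn u·dn v)/D = -0.4795794403869553/0.4797535991305409 = -0.999636982934779
dn(u+v) = (dn u·dn v − m·sn u·sn v·cn u·cn v)/D = 0.4796505434781667/0.4797535991305409 = 0.9997851904549316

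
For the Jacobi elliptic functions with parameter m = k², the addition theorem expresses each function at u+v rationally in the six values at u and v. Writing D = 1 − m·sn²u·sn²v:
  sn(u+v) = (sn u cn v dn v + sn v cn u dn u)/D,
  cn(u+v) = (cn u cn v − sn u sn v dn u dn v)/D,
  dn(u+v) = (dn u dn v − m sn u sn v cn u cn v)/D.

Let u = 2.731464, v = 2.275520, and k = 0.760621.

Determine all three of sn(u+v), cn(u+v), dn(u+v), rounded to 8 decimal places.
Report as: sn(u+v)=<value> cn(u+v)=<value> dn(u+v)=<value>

sn(u+v)=-0.86252987 cn(u+v)=-0.50600615 dn(u+v)=0.75471019

sn u = 0.8506735822435368, cn u = -0.5256942614038588, dn u = 0.7624558947833888
sn v = 0.9739246443863158, cn v = -0.2268717414245067, dn v = 0.6717394026835712
m = k² = 0.578544305641
D = 1 − m·sn²u·sn²v = 0.6028878031080234
sn(u+v) = (sn u·cn v·dn v + sn v·cn u·dn u)/D = -0.5200087365328966/0.6028878031080234 = -0.862529866837799
cn(u+v) = (cn u·cn v − sn u·sn v·dn u·dn v)/D = -0.3050649390963821/0.6028878031080234 = -0.5060061549158951
dn(u+v) = (dn u·dn v − m·sn u·sn v·cn u·cn v)/D = 0.4550055672150849/0.6028878031080234 = 0.7547101879809609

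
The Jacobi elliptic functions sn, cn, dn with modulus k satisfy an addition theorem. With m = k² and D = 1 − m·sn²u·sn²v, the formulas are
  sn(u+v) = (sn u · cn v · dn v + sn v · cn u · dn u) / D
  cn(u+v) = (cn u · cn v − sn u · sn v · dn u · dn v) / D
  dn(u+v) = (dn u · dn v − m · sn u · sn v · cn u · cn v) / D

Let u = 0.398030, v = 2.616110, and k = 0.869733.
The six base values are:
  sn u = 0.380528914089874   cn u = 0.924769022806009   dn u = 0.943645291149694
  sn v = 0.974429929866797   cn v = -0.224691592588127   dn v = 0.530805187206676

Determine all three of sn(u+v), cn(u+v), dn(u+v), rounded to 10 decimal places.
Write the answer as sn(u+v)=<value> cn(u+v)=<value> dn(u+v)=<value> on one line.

sn(u+v)=0.8983913443 cn(u+v)=-0.4391958476 dn(u+v)=0.6240798141

m = k² = 0.756435491289
D = 1 − m·sn²u·sn²v = 0.8959963811962361
sn(u+v) = (sn u·cn v·dn v + sn v·cn u·dn u)/D = 0.8049553933522029/0.8959963811962361 = 0.8983913442568983
cn(u+v) = (cn u·cn v − sn u·sn v·dn u·dn v)/D = -0.393517890101519/0.8959963811962361 = -0.4391958476173052
dn(u+v) = (dn u·dn v − m·sn u·sn v·cn u·cn v)/D = 0.559173254968492/0.8959963811962361 = 0.6240798140523125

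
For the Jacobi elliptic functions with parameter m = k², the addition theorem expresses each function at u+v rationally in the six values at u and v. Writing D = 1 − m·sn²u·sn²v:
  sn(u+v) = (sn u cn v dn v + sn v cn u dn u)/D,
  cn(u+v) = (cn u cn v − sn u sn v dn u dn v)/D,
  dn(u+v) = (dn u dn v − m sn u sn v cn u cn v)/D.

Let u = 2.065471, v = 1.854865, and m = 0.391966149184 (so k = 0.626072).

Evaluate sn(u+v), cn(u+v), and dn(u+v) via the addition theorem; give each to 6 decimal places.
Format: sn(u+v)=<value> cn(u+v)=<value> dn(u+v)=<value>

sn(u+v)=-0.364394 cn(u+v)=-0.931245 dn(u+v)=0.973629

sn u = 0.9736381910584791, cn u = -0.228097945874952, dn u = 0.7927340849141133
sn v = 0.9979107161512397, cn v = -0.06460806908211959, dn v = 0.7808136761938279
m = k² = 0.391966149184
D = 1 − m·sn²u·sn²v = 0.6299783489888657
sn(u+v) = (sn u·cn v·dn v + sn v·cn u·dn u)/D = -0.2295602233080264/0.6299783489888657 = -0.3643938298458629
cn(u+v) = (cn u·cn v − sn u·sn v·dn u·dn v)/D = -0.5866641492962614/0.6299783489888657 = -0.9312449391917598
dn(u+v) = (dn u·dn v − m·sn u·sn v·cn u·cn v)/D = 0.6133652490811913/0.6299783489888657 = 0.9736290938659417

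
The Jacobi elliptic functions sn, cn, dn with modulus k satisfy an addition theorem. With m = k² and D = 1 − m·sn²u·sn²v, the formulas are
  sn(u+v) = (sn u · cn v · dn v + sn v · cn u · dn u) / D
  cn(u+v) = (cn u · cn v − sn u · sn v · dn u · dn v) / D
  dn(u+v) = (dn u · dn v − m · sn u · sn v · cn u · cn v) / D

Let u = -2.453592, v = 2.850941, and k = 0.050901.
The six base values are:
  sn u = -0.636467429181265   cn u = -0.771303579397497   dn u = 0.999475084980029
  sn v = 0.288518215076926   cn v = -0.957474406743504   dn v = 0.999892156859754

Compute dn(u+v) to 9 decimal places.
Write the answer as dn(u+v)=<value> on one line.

m = k² = 0.002590911801
D = 1 − m·sn²u·sn²v = 0.9999126321858504
dn(u+v) = (dn u·dn v − m·sn u·sn v·cn u·cn v)/D = 0.9997186602703662/0.9999126321858504 = 0.9998060111361328

dn(u+v)=0.999806011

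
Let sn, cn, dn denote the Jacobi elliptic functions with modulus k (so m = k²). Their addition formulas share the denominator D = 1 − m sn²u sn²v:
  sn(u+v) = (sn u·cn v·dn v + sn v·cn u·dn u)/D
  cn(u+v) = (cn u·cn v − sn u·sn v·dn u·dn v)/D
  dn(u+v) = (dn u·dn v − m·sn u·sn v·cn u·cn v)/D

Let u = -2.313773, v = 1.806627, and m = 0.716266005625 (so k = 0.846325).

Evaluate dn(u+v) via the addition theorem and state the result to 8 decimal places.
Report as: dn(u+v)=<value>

dn(u+v)=0.91645347

sn u = -0.9934570653320979, cn u = -0.1142062141117364, dn u = 0.5413652135027101
sn v = 0.9875584751553339, cn v = 0.1572522119045444, dn v = 0.5490409866898429
m = k² = 0.716266005625
D = 1 − m·sn²u·sn²v = 0.3105572862746954
dn(u+v) = (dn u·dn v − m·sn u·sn v·cn u·cn v)/D = 0.2846113014121368/0.3105572862746954 = 0.9164534660455245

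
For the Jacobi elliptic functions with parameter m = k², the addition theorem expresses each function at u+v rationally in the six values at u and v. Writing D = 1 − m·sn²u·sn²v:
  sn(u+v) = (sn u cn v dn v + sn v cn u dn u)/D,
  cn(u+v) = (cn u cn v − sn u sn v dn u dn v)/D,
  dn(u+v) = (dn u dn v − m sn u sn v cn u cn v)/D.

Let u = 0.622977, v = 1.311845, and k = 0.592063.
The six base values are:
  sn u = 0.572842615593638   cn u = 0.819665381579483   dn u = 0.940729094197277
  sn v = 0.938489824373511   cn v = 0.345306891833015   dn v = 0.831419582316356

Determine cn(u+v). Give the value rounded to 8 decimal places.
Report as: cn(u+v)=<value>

m = k² = 0.350538595969
D = 1 − m·sn²u·sn²v = 0.8986868969700154
cn(u+v) = (cn u·cn v − sn u·sn v·dn u·dn v)/D = -0.137448124392666/0.8986868969700154 = -0.1529432829788459

cn(u+v)=-0.15294328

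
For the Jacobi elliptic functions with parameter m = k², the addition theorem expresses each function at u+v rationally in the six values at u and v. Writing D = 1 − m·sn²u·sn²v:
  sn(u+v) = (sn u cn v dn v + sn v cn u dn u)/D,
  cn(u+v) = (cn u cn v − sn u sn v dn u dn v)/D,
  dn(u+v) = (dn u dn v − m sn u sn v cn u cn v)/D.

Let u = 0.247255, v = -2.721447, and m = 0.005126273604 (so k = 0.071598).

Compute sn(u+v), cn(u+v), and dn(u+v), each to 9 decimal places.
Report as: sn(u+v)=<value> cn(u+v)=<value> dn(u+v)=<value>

sn(u+v)=-0.621927853 cn(u+v)=-0.783074546 dn(u+v)=0.999008101

sn u = 0.244730996303159, cn u = 0.9695910165881608, dn u = 0.99984647359451
sn v = -0.4115194277908204, cn v = -0.9114009877933619, dn v = 0.9995658430489846
m = k² = 0.005126273604
D = 1 − m·sn²u·sn²v = 0.9999480051386411
sn(u+v) = (sn u·cn v·dn v + sn v·cn u·dn u)/D = -0.6218955163546825/0.9999480051386411 = -0.6219278534071957
cn(u+v) = (cn u·cn v − sn u·sn v·dn u·dn v)/D = -0.7830338305071439/0.9999480051386411 = -0.7830745463596156
dn(u+v) = (dn u·dn v − m·sn u·sn v·cn u·cn v)/D = 0.9989561581915374/0.9999480051386411 = 0.9990081014792703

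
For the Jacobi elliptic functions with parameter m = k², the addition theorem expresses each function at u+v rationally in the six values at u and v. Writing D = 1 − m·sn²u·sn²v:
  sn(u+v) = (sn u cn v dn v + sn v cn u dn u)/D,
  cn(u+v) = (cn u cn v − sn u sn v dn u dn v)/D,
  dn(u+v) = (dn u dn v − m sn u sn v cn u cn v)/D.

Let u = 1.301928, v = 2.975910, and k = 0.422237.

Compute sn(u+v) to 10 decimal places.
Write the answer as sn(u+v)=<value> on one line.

sn u = 0.9506189890844918, cn u = 0.3103603350816254, dn u = 0.9159087670256815
sn v = 0.3153224020962759, cn v = -0.9489846061639959, dn v = 0.9910971351712067
m = k² = 0.178284084169
D = 1 − m·sn²u·sn²v = 0.9839810075144772
sn(u+v) = (sn u·cn v·dn v + sn v·cn u·dn u)/D = -0.8044572113232641/0.9839810075144772 = -0.8175535962379113

sn(u+v)=-0.8175535962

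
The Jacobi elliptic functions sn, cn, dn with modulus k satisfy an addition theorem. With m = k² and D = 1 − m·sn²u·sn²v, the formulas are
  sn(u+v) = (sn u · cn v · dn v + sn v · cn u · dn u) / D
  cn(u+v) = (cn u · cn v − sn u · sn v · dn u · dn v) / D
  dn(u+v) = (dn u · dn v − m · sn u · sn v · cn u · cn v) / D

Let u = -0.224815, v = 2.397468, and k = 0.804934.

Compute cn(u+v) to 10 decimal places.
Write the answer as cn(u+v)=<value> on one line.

cn(u+v)=-0.0996104659

sn u = -0.2217436211377689, cn u = 0.9751050027995496, dn u = 0.9839419109078959
sn v = 0.9721121071617518, cn v = -0.2345166329059385, dn v = 0.6226680687661119
m = k² = 0.647918744356
D = 1 − m·sn²u·sn²v = 0.9698938293304542
cn(u+v) = (cn u·cn v − sn u·sn v·dn u·dn v)/D = -0.09661157624520384/0.9698938293304542 = -0.09961046593305745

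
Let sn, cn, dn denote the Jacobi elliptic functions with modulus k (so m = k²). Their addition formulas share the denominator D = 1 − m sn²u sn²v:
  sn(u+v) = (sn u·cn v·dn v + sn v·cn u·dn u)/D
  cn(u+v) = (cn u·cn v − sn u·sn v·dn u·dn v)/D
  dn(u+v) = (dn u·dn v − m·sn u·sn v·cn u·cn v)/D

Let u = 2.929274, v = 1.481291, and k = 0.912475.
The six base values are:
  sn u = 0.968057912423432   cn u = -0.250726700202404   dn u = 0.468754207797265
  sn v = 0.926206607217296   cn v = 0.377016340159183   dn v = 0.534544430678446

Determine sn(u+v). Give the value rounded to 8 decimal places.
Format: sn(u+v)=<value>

sn(u+v)=0.26082314

m = k² = 0.832610625625
D = 1 − m·sn²u·sn²v = 0.3306390435547016
sn(u+v) = (sn u·cn v·dn v + sn v·cn u·dn u)/D = 0.08623831497220489/0.3306390435547016 = 0.2608231443118648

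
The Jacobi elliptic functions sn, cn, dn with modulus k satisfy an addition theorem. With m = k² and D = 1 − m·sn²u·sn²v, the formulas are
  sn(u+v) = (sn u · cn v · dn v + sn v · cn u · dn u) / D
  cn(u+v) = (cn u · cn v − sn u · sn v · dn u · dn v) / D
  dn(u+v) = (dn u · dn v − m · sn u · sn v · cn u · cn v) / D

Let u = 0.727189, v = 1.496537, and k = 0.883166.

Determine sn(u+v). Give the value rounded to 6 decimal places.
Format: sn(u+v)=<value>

sn u = 0.6309511734781045, cn u = 0.7758225420072576, dn u = 0.8303550889414236
sn v = 0.9362688196815352, cn v = 0.3512843538960211, dn v = 0.5623772415116567
m = k² = 0.779982183556
D = 1 − m·sn²u·sn²v = 0.7278067768490052
sn(u+v) = (sn u·cn v·dn v + sn v·cn u·dn u)/D = 0.727799180948864/0.7278067768490052 = 0.9999895633011633

sn(u+v)=0.999990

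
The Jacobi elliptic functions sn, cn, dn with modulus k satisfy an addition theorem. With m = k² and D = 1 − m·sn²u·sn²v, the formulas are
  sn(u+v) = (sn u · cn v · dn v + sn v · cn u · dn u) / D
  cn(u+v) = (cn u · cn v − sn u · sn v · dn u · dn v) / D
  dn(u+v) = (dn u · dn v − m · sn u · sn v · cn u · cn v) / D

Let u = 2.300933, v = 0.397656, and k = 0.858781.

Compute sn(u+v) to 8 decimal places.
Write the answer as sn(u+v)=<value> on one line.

sn u = 0.996350938647971, cn u = -0.08535108116073989, dn u = 0.5175594403088284
sn v = 0.3803784536555024, cn v = 0.9248309207604646, dn v = 0.9451412993475014
m = k² = 0.737504805961
D = 1 − m·sn²u·sn²v = 0.8940694223718459
sn(u+v) = (sn u·cn v·dn v + sn v·cn u·dn u)/D = 0.8541033326929212/0.8940694223718459 = 0.9552986729230712

sn(u+v)=0.95529867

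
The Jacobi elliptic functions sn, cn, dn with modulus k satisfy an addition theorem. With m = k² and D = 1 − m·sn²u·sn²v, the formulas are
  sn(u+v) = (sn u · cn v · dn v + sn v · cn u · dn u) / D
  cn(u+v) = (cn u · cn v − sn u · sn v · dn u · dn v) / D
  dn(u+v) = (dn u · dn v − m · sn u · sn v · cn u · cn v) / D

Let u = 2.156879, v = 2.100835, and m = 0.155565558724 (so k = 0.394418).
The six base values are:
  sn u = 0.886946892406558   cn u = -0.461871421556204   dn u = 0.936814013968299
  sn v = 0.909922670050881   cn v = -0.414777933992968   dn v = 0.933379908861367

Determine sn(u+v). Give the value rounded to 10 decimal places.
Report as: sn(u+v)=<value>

m = k² = 0.155565558724
D = 1 − m·sn²u·sn²v = 0.8986747563946417
sn(u+v) = (sn u·cn v·dn v + sn v·cn u·dn u)/D = -0.7370896755930715/0.8986747563946417 = -0.8201962616043349

sn(u+v)=-0.8201962616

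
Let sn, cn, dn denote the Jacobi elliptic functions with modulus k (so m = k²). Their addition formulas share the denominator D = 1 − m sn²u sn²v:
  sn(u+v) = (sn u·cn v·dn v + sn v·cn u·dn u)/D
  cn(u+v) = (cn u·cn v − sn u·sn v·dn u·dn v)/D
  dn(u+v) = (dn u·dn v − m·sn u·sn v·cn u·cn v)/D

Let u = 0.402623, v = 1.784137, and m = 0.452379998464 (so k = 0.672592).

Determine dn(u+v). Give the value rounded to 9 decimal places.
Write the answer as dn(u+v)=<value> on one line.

dn(u+v)=0.762592717

sn u = 0.387459542405366, cn u = 0.9218867083318993, dn u = 0.9654462695175172
sn v = 0.9997271162088324, cn v = 0.02336007527324535, dn v = 0.7401802903261657
m = k² = 0.452379998464
D = 1 − m·sn²u·sn²v = 0.9321235592551446
dn(u+v) = (dn u·dn v − m·sn u·sn v·cn u·cn v)/D = 0.7108306378870452/0.9321235592551446 = 0.7625927172735196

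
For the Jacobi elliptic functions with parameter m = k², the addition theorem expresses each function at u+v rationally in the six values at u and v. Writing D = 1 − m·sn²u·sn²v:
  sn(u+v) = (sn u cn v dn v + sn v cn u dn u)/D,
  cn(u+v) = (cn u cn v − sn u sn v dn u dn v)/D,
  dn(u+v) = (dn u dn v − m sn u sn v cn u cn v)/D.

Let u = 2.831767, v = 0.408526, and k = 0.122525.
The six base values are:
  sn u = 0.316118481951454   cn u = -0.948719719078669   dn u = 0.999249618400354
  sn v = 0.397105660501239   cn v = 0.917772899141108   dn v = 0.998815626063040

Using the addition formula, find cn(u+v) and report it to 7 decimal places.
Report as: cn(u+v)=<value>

m = k² = 0.015012375625
D = 1 − m·sn²u·sn²v = 0.9997634290830285
cn(u+v) = (cn u·cn v − sn u·sn v·dn u·dn v)/D = -0.9959989226073445/0.9997634290830285 = -0.9962346027408336

cn(u+v)=-0.9962346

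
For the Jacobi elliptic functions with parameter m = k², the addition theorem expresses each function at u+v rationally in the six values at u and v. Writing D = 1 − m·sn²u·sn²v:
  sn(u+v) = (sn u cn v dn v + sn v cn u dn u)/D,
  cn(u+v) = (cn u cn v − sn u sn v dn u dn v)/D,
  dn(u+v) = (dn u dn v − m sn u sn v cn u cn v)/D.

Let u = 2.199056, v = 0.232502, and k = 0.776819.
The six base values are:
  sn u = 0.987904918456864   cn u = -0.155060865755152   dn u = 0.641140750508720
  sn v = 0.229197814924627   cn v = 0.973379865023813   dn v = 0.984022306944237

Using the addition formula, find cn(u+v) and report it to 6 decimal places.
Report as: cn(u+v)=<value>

cn(u+v)=-0.303164

m = k² = 0.603447758761
D = 1 − m·sn²u·sn²v = 0.9690620936999019
cn(u+v) = (cn u·cn v − sn u·sn v·dn u·dn v)/D = -0.2937843418476751/0.9690620936999019 = -0.3031635885436397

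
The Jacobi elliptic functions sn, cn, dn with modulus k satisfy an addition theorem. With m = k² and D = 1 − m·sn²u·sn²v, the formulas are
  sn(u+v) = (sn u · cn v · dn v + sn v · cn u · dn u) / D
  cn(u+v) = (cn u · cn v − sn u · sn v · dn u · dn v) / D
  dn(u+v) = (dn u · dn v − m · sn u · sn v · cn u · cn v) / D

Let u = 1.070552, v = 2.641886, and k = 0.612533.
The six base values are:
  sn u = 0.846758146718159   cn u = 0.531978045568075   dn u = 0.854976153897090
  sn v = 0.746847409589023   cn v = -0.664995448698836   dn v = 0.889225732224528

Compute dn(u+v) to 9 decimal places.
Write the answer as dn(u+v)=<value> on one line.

m = k² = 0.375196676089
D = 1 − m·sn²u·sn²v = 0.8499480969835424
dn(u+v) = (dn u·dn v − m·sn u·sn v·cn u·cn v)/D = 0.8442055716121257/0.8499480969835424 = 0.9932436752411155

dn(u+v)=0.993243675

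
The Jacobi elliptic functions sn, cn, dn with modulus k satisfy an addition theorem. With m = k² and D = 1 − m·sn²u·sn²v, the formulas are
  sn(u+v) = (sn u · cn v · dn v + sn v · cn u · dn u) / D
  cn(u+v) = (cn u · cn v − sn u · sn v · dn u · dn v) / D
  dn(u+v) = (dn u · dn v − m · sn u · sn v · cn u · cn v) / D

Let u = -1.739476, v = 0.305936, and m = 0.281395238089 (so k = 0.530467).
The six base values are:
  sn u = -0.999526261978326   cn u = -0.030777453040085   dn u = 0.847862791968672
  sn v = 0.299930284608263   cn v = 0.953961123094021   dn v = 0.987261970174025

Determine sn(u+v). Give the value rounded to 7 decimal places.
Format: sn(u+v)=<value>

sn(u+v)=-0.9738177

m = k² = 0.281395238089
D = 1 − m·sn²u·sn²v = 0.9747101762919739
sn(u+v) = (sn u·cn v·dn v + sn v·cn u·dn u)/D = -0.9491900648201073/0.9747101762919739 = -0.9738177438867509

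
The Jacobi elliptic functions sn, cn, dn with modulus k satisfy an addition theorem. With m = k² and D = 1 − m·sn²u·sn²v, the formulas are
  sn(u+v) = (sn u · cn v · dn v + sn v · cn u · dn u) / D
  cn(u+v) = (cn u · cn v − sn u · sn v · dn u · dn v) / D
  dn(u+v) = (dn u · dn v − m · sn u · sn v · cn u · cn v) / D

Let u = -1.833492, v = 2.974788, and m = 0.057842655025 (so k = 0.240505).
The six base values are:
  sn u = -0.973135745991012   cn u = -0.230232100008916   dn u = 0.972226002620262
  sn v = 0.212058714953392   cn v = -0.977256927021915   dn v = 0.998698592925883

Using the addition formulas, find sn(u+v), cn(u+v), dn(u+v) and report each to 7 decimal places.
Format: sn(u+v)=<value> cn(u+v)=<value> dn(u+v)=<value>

sn(u+v)=0.9045274 cn(u+v)=0.4264156 dn(u+v)=0.9760507

m = k² = 0.057842655025
D = 1 − m·sn²u·sn²v = 0.9975367566373104
sn(u+v) = (sn u·cn v·dn v + sn v·cn u·dn u)/D = 0.9022992847456537/0.9975367566373104 = 0.9045273557510788
cn(u+v) = (cn u·cn v − sn u·sn v·dn u·dn v)/D = 0.4253652331702325/0.9975367566373104 = 0.4264155985631405
dn(u+v) = (dn u·dn v − m·sn u·sn v·cn u·cn v)/D = 0.973646409305271/0.9975367566373104 = 0.9760506596142145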